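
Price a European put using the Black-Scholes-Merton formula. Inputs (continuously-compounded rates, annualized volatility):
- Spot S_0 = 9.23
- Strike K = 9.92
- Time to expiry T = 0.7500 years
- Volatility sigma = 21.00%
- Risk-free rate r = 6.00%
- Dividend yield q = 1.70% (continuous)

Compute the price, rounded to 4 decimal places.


Answer: Price = 0.8750

Derivation:
d1 = (ln(S/K) + (r - q + 0.5*sigma^2) * T) / (sigma * sqrt(T)) = -0.12815182
d2 = d1 - sigma * sqrt(T) = -0.31001715
exp(-rT) = 0.95599748; exp(-qT) = 0.98733094
P = K * exp(-rT) * N(-d2) - S_0 * exp(-qT) * N(-d1)
N(-d1) = 0.55098558; N(-d2) = 0.62172604
P = 9.9200 * 0.95599748 * 0.62172604 - 9.2300 * 0.98733094 * 0.55098558 = 0.8750


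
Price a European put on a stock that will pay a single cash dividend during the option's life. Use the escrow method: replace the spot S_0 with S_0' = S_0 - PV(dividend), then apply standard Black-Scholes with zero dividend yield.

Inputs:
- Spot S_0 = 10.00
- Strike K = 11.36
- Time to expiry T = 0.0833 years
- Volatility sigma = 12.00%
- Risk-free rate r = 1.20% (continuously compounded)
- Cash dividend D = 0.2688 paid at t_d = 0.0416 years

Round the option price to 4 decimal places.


PV(D) = D * exp(-r * t_d) = 0.2688 * 0.99950092 = 0.26866585
S_0' = S_0 - PV(D) = 10.0000 - 0.26866585 = 9.73133415
d1 = (ln(S_0'/K) + (r + sigma^2/2)*T) / (sigma*sqrt(T)) = -4.42188784
d2 = d1 - sigma*sqrt(T) = -4.45652192
exp(-rT) = 0.99900090
N(-d1) = 0.99999511; N(-d2) = 0.99999583
P = K * exp(-rT) * N(-d2) - S_0' * N(-d1) = 11.3600 * 0.99900090 * 0.99999583 - 9.73133415 * 0.99999511 = 1.6173

Answer: Price = 1.6173


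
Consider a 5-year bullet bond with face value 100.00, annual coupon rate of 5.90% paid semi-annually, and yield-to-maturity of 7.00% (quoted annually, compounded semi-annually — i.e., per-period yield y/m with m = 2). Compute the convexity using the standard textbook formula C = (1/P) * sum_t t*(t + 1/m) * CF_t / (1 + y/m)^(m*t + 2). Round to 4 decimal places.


Answer: Convexity = 21.5094

Derivation:
Coupon per period c = face * coupon_rate / m = 2.950000
Periods per year m = 2; per-period yield y/m = 0.035000
Number of cashflows N = 10
Cashflows (t years, CF_t, discount factor 1/(1+y/m)^(m*t), PV):
  t = 0.5000: CF_t = 2.950000, DF = 0.966184, PV = 2.850242
  t = 1.0000: CF_t = 2.950000, DF = 0.933511, PV = 2.753857
  t = 1.5000: CF_t = 2.950000, DF = 0.901943, PV = 2.660731
  t = 2.0000: CF_t = 2.950000, DF = 0.871442, PV = 2.570755
  t = 2.5000: CF_t = 2.950000, DF = 0.841973, PV = 2.483821
  t = 3.0000: CF_t = 2.950000, DF = 0.813501, PV = 2.399827
  t = 3.5000: CF_t = 2.950000, DF = 0.785991, PV = 2.318673
  t = 4.0000: CF_t = 2.950000, DF = 0.759412, PV = 2.240264
  t = 4.5000: CF_t = 2.950000, DF = 0.733731, PV = 2.164506
  t = 5.0000: CF_t = 102.950000, DF = 0.708919, PV = 72.983192
Price P = sum_t PV_t = 95.425867
Convexity numerator sum_t t*(t + 1/m) * CF_t / (1+y/m)^(m*t + 2):
  t = 0.5000: term = 1.330365
  t = 1.0000: term = 3.856132
  t = 1.5000: term = 7.451463
  t = 2.0000: term = 11.999135
  t = 2.5000: term = 17.390050
  t = 3.0000: term = 23.522773
  t = 3.5000: term = 30.303089
  t = 4.0000: term = 37.643589
  t = 4.5000: term = 45.463272
  t = 5.0000: term = 1873.591240
Convexity = (1/P) * sum = 2052.551108 / 95.425867 = 21.509379


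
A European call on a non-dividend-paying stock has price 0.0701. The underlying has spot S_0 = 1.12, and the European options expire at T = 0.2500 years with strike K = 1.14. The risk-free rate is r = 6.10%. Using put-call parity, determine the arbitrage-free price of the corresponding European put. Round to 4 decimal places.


Answer: Put price = 0.0728

Derivation:
Put-call parity: C - P = S_0 * exp(-qT) - K * exp(-rT).
S_0 * exp(-qT) = 1.1200 * 1.00000000 = 1.12000000
K * exp(-rT) = 1.1400 * 0.98486569 = 1.12274689
P = C - S*exp(-qT) + K*exp(-rT)
P = 0.0701 - 1.12000000 + 1.12274689 = 0.0728


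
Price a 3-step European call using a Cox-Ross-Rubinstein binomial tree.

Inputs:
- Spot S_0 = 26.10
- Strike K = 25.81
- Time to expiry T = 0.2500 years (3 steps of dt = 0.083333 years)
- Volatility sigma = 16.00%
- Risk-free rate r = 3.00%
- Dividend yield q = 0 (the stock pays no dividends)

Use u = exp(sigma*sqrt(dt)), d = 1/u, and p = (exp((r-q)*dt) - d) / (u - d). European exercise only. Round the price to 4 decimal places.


dt = T/N = 0.083333
u = exp(sigma*sqrt(dt)) = 1.047271; d = 1/u = 0.954862
p = (exp((r-q)*dt) - d) / (u - d) = 0.515543
Discount per step: exp(-r*dt) = 0.997503
Stock lattice S(k, i) with i counting down-moves:
  k=0: S(0,0) = 26.1000
  k=1: S(1,0) = 27.3338; S(1,1) = 24.9219
  k=2: S(2,0) = 28.6259; S(2,1) = 26.1000; S(2,2) = 23.7970
  k=3: S(3,0) = 29.9791; S(3,1) = 27.3338; S(3,2) = 24.9219; S(3,3) = 22.7229
Terminal payoffs V(N, i) = max(S_T - K, 0):
  V(3,0) = 4.169067; V(3,1) = 1.523781; V(3,2) = 0.000000; V(3,3) = 0.000000
Backward induction: V(k, i) = exp(-r*dt) * [p * V(k+1, i) + (1-p) * V(k+1, i+1)].
  V(2,0) = exp(-r*dt) * [p*4.169067 + (1-p)*1.523781] = 2.880329
  V(2,1) = exp(-r*dt) * [p*1.523781 + (1-p)*0.000000] = 0.783612
  V(2,2) = exp(-r*dt) * [p*0.000000 + (1-p)*0.000000] = 0.000000
  V(1,0) = exp(-r*dt) * [p*2.880329 + (1-p)*0.783612] = 1.859903
  V(1,1) = exp(-r*dt) * [p*0.783612 + (1-p)*0.000000] = 0.402977
  V(0,0) = exp(-r*dt) * [p*1.859903 + (1-p)*0.402977] = 1.151203

Answer: Price = V(0,0) = 1.1512


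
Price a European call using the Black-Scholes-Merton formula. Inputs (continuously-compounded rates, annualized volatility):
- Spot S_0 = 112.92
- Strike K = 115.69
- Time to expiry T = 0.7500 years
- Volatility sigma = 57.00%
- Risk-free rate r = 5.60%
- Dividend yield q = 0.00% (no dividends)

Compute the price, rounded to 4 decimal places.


Answer: Price = 22.8280

Derivation:
d1 = (ln(S/K) + (r - q + 0.5*sigma^2) * T) / (sigma * sqrt(T)) = 0.28280622
d2 = d1 - sigma * sqrt(T) = -0.21082826
exp(-rT) = 0.95886978; exp(-qT) = 1.00000000
C = S_0 * exp(-qT) * N(d1) - K * exp(-rT) * N(d2)
N(d1) = 0.61133731; N(d2) = 0.41651064
C = 112.9200 * 1.00000000 * 0.61133731 - 115.6900 * 0.95886978 * 0.41651064 = 22.8280


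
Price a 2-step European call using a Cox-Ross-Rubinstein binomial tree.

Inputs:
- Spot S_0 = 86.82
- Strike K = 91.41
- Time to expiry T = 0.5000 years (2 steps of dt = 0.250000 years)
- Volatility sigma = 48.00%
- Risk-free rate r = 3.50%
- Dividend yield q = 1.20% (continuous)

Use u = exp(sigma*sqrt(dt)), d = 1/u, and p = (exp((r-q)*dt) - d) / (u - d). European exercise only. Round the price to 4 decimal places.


dt = T/N = 0.250000
u = exp(sigma*sqrt(dt)) = 1.271249; d = 1/u = 0.786628
p = (exp((r-q)*dt) - d) / (u - d) = 0.452185
Discount per step: exp(-r*dt) = 0.991288
Stock lattice S(k, i) with i counting down-moves:
  k=0: S(0,0) = 86.8200
  k=1: S(1,0) = 110.3699; S(1,1) = 68.2950
  k=2: S(2,0) = 140.3076; S(2,1) = 86.8200; S(2,2) = 53.7228
Terminal payoffs V(N, i) = max(S_T - K, 0):
  V(2,0) = 48.897580; V(2,1) = 0.000000; V(2,2) = 0.000000
Backward induction: V(k, i) = exp(-r*dt) * [p * V(k+1, i) + (1-p) * V(k+1, i+1)].
  V(1,0) = exp(-r*dt) * [p*48.897580 + (1-p)*0.000000] = 21.918149
  V(1,1) = exp(-r*dt) * [p*0.000000 + (1-p)*0.000000] = 0.000000
  V(0,0) = exp(-r*dt) * [p*21.918149 + (1-p)*0.000000] = 9.824725

Answer: Price = V(0,0) = 9.8247


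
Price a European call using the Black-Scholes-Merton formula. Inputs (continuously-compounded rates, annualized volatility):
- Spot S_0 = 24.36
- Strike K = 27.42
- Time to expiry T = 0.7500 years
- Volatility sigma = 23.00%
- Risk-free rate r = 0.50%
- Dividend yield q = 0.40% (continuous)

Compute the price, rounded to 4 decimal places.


Answer: Price = 0.8768

Derivation:
d1 = (ln(S/K) + (r - q + 0.5*sigma^2) * T) / (sigma * sqrt(T)) = -0.49071124
d2 = d1 - sigma * sqrt(T) = -0.68989708
exp(-rT) = 0.99625702; exp(-qT) = 0.99700450
C = S_0 * exp(-qT) * N(d1) - K * exp(-rT) * N(d2)
N(d1) = 0.31181535; N(d2) = 0.24512946
C = 24.3600 * 0.99700450 * 0.31181535 - 27.4200 * 0.99625702 * 0.24512946 = 0.8768


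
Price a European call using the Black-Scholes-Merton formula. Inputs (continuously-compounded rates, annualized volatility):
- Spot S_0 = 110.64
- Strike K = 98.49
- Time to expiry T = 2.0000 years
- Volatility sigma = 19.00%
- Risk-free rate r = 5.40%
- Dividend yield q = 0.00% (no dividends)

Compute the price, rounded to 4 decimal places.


d1 = (ln(S/K) + (r - q + 0.5*sigma^2) * T) / (sigma * sqrt(T)) = 0.96920770
d2 = d1 - sigma * sqrt(T) = 0.70050712
exp(-rT) = 0.89762760; exp(-qT) = 1.00000000
C = S_0 * exp(-qT) * N(d1) - K * exp(-rT) * N(d2)
N(d1) = 0.83377921; N(d2) = 0.75819467
C = 110.6400 * 1.00000000 * 0.83377921 - 98.4900 * 0.89762760 * 0.75819467 = 25.2194

Answer: Price = 25.2194


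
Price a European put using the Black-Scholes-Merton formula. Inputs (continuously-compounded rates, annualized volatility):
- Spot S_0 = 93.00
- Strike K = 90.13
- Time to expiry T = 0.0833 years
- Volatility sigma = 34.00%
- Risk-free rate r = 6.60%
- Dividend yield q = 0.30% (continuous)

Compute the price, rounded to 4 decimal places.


d1 = (ln(S/K) + (r - q + 0.5*sigma^2) * T) / (sigma * sqrt(T)) = 0.42198203
d2 = d1 - sigma * sqrt(T) = 0.32385212
exp(-rT) = 0.99451729; exp(-qT) = 0.99975013
P = K * exp(-rT) * N(-d2) - S_0 * exp(-qT) * N(-d1)
N(-d1) = 0.33651907; N(-d2) = 0.37302500
P = 90.1300 * 0.99451729 * 0.37302500 - 93.0000 * 0.99975013 * 0.33651907 = 2.1480

Answer: Price = 2.1480


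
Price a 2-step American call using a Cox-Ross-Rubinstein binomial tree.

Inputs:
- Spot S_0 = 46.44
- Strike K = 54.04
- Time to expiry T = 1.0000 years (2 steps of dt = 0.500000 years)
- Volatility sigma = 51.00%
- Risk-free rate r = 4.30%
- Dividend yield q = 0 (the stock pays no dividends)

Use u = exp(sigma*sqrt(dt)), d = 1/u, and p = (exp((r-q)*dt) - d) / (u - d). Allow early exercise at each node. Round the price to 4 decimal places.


Answer: Price = V(0,0) = 7.7043

Derivation:
dt = T/N = 0.500000
u = exp(sigma*sqrt(dt)) = 1.434225; d = 1/u = 0.697241
p = (exp((r-q)*dt) - d) / (u - d) = 0.440297
Discount per step: exp(-r*dt) = 0.978729
Stock lattice S(k, i) with i counting down-moves:
  k=0: S(0,0) = 46.4400
  k=1: S(1,0) = 66.6054; S(1,1) = 32.3799
  k=2: S(2,0) = 95.5271; S(2,1) = 46.4400; S(2,2) = 22.5766
Terminal payoffs V(N, i) = max(S_T - K, 0):
  V(2,0) = 41.487109; V(2,1) = 0.000000; V(2,2) = 0.000000
Backward induction: V(k, i) = exp(-r*dt) * [p * V(k+1, i) + (1-p) * V(k+1, i+1)]; then take max(V_cont, immediate exercise) for American.
  V(1,0) = exp(-r*dt) * [p*41.487109 + (1-p)*0.000000] = 17.878118; exercise = 12.565397; V(1,0) = max -> 17.878118
  V(1,1) = exp(-r*dt) * [p*0.000000 + (1-p)*0.000000] = 0.000000; exercise = 0.000000; V(1,1) = max -> 0.000000
  V(0,0) = exp(-r*dt) * [p*17.878118 + (1-p)*0.000000] = 7.704251; exercise = 0.000000; V(0,0) = max -> 7.704251


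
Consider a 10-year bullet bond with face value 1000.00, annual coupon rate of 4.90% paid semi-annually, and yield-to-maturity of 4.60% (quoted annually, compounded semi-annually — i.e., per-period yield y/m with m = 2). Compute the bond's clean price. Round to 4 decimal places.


Answer: Price = 1023.8316

Derivation:
Coupon per period c = face * coupon_rate / m = 24.500000
Periods per year m = 2; per-period yield y/m = 0.023000
Number of cashflows N = 20
Cashflows (t years, CF_t, discount factor 1/(1+y/m)^(m*t), PV):
  t = 0.5000: CF_t = 24.500000, DF = 0.977517, PV = 23.949169
  t = 1.0000: CF_t = 24.500000, DF = 0.955540, PV = 23.410722
  t = 1.5000: CF_t = 24.500000, DF = 0.934056, PV = 22.884382
  t = 2.0000: CF_t = 24.500000, DF = 0.913056, PV = 22.369875
  t = 2.5000: CF_t = 24.500000, DF = 0.892528, PV = 21.866935
  t = 3.0000: CF_t = 24.500000, DF = 0.872461, PV = 21.375303
  t = 3.5000: CF_t = 24.500000, DF = 0.852846, PV = 20.894724
  t = 4.0000: CF_t = 24.500000, DF = 0.833671, PV = 20.424951
  t = 4.5000: CF_t = 24.500000, DF = 0.814928, PV = 19.965739
  t = 5.0000: CF_t = 24.500000, DF = 0.796606, PV = 19.516851
  t = 5.5000: CF_t = 24.500000, DF = 0.778696, PV = 19.078056
  t = 6.0000: CF_t = 24.500000, DF = 0.761189, PV = 18.649126
  t = 6.5000: CF_t = 24.500000, DF = 0.744075, PV = 18.229840
  t = 7.0000: CF_t = 24.500000, DF = 0.727346, PV = 17.819980
  t = 7.5000: CF_t = 24.500000, DF = 0.710993, PV = 17.419335
  t = 8.0000: CF_t = 24.500000, DF = 0.695008, PV = 17.027698
  t = 8.5000: CF_t = 24.500000, DF = 0.679382, PV = 16.644866
  t = 9.0000: CF_t = 24.500000, DF = 0.664108, PV = 16.270642
  t = 9.5000: CF_t = 24.500000, DF = 0.649177, PV = 15.904830
  t = 10.0000: CF_t = 1024.500000, DF = 0.634581, PV = 650.128625
Price P = sum_t PV_t = 1023.831649


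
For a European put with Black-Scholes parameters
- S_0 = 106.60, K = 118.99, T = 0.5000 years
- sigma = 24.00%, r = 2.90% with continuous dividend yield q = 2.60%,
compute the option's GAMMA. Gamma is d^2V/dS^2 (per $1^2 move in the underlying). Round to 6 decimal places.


d1 = -0.5542299665; d2 = -0.7239355940
phi(d1) = 0.3421438689; exp(-qT) = 0.9870841350; exp(-rT) = 0.9856046187
Gamma = exp(-qT) * phi(d1) / (S * sigma * sqrt(T)) = 0.9870841350 * 0.3421438689 / (106.6000 * 0.2400 * 0.7071067812) = 0.018669

Answer: Gamma = 0.018669


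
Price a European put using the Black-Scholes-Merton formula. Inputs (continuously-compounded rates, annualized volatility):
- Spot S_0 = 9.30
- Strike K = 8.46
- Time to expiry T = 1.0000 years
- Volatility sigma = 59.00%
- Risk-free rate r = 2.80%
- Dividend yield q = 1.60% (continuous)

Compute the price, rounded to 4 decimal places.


Answer: Price = 1.5849

Derivation:
d1 = (ln(S/K) + (r - q + 0.5*sigma^2) * T) / (sigma * sqrt(T)) = 0.47578852
d2 = d1 - sigma * sqrt(T) = -0.11421148
exp(-rT) = 0.97238837; exp(-qT) = 0.98412732
P = K * exp(-rT) * N(-d2) - S_0 * exp(-qT) * N(-d1)
N(-d1) = 0.31711252; N(-d2) = 0.54546492
P = 8.4600 * 0.97238837 * 0.54546492 - 9.3000 * 0.98412732 * 0.31711252 = 1.5849


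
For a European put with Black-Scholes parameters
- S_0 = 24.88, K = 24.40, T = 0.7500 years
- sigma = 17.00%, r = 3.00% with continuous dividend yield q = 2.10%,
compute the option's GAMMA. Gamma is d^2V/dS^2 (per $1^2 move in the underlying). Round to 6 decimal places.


d1 = 0.2517833732; d2 = 0.1045590546
phi(d1) = 0.3864951472; exp(-qT) = 0.9843733826; exp(-rT) = 0.9777512372
Gamma = exp(-qT) * phi(d1) / (S * sigma * sqrt(T)) = 0.9843733826 * 0.3864951472 / (24.8800 * 0.1700 * 0.8660254038) = 0.103866

Answer: Gamma = 0.103866


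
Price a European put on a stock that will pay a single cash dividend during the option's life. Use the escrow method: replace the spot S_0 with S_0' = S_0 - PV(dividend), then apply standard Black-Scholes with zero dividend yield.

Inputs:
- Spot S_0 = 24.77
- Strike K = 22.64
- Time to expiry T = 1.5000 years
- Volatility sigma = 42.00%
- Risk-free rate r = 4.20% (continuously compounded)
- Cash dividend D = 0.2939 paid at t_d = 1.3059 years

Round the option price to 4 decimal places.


PV(D) = D * exp(-r * t_d) = 0.2939 * 0.94662921 = 0.27821433
S_0' = S_0 - PV(D) = 24.7700 - 0.27821433 = 24.49178567
d1 = (ln(S_0'/K) + (r + sigma^2/2)*T) / (sigma*sqrt(T)) = 0.53251038
d2 = d1 - sigma*sqrt(T) = 0.01811753
exp(-rT) = 0.93894347
N(-d1) = 0.29718628; N(-d2) = 0.49277255
P = K * exp(-rT) * N(-d2) - S_0' * N(-d1) = 22.6400 * 0.93894347 * 0.49277255 - 24.49178567 * 0.29718628 = 3.1966

Answer: Price = 3.1966


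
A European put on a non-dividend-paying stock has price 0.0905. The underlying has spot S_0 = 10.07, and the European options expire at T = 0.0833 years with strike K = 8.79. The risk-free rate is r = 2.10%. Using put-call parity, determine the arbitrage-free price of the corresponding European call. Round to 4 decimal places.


Put-call parity: C - P = S_0 * exp(-qT) - K * exp(-rT).
S_0 * exp(-qT) = 10.0700 * 1.00000000 = 10.07000000
K * exp(-rT) = 8.7900 * 0.99825223 = 8.77463709
C = P + S*exp(-qT) - K*exp(-rT)
C = 0.0905 + 10.07000000 - 8.77463709 = 1.3859

Answer: Call price = 1.3859


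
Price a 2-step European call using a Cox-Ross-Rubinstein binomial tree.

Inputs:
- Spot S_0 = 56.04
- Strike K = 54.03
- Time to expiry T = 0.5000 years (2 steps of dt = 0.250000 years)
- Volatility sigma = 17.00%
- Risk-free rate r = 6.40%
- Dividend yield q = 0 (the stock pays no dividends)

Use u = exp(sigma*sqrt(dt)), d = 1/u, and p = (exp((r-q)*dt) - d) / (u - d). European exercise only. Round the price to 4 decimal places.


Answer: Price = V(0,0) = 4.9008

Derivation:
dt = T/N = 0.250000
u = exp(sigma*sqrt(dt)) = 1.088717; d = 1/u = 0.918512
p = (exp((r-q)*dt) - d) / (u - d) = 0.573523
Discount per step: exp(-r*dt) = 0.984127
Stock lattice S(k, i) with i counting down-moves:
  k=0: S(0,0) = 56.0400
  k=1: S(1,0) = 61.0117; S(1,1) = 51.4734
  k=2: S(2,0) = 66.4245; S(2,1) = 56.0400; S(2,2) = 47.2790
Terminal payoffs V(N, i) = max(S_T - K, 0):
  V(2,0) = 12.394484; V(2,1) = 2.010000; V(2,2) = 0.000000
Backward induction: V(k, i) = exp(-r*dt) * [p * V(k+1, i) + (1-p) * V(k+1, i+1)].
  V(1,0) = exp(-r*dt) * [p*12.394484 + (1-p)*2.010000] = 7.839305
  V(1,1) = exp(-r*dt) * [p*2.010000 + (1-p)*0.000000] = 1.134484
  V(0,0) = exp(-r*dt) * [p*7.839305 + (1-p)*1.134484] = 4.900811


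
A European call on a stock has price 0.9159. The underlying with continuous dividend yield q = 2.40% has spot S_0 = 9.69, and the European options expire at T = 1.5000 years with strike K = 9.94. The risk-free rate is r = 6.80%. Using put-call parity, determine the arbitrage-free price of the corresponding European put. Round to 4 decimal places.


Answer: Put price = 0.5446

Derivation:
Put-call parity: C - P = S_0 * exp(-qT) - K * exp(-rT).
S_0 * exp(-qT) = 9.6900 * 0.96464029 = 9.34736444
K * exp(-rT) = 9.9400 * 0.90302955 = 8.97611374
P = C - S*exp(-qT) + K*exp(-rT)
P = 0.9159 - 9.34736444 + 8.97611374 = 0.5446


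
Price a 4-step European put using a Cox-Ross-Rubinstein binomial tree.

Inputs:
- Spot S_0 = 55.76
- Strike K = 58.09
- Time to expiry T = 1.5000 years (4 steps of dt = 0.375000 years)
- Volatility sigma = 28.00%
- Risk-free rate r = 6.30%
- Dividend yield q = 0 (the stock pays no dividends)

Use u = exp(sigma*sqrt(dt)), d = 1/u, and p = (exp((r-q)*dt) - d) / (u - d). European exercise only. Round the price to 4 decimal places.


Answer: Price = V(0,0) = 5.9264

Derivation:
dt = T/N = 0.375000
u = exp(sigma*sqrt(dt)) = 1.187042; d = 1/u = 0.842430
p = (exp((r-q)*dt) - d) / (u - d) = 0.526610
Discount per step: exp(-r*dt) = 0.976652
Stock lattice S(k, i) with i counting down-moves:
  k=0: S(0,0) = 55.7600
  k=1: S(1,0) = 66.1894; S(1,1) = 46.9739
  k=2: S(2,0) = 78.5696; S(2,1) = 55.7600; S(2,2) = 39.5723
  k=3: S(3,0) = 93.2654; S(3,1) = 66.1894; S(3,2) = 46.9739; S(3,3) = 33.3369
  k=4: S(4,0) = 110.7100; S(4,1) = 78.5696; S(4,2) = 55.7600; S(4,3) = 39.5723; S(4,4) = 28.0840
Terminal payoffs V(N, i) = max(K - S_T, 0):
  V(4,0) = 0.000000; V(4,1) = 0.000000; V(4,2) = 2.330000; V(4,3) = 18.517747; V(4,4) = 30.006011
Backward induction: V(k, i) = exp(-r*dt) * [p * V(k+1, i) + (1-p) * V(k+1, i+1)].
  V(3,0) = exp(-r*dt) * [p*0.000000 + (1-p)*0.000000] = 0.000000
  V(3,1) = exp(-r*dt) * [p*0.000000 + (1-p)*2.330000] = 1.077245
  V(3,2) = exp(-r*dt) * [p*2.330000 + (1-p)*18.517747] = 9.759791
  V(3,3) = exp(-r*dt) * [p*18.517747 + (1-p)*30.006011] = 23.396840
  V(2,0) = exp(-r*dt) * [p*0.000000 + (1-p)*1.077245] = 0.498050
  V(2,1) = exp(-r*dt) * [p*1.077245 + (1-p)*9.759791] = 5.066355
  V(2,2) = exp(-r*dt) * [p*9.759791 + (1-p)*23.396840] = 15.836829
  V(1,0) = exp(-r*dt) * [p*0.498050 + (1-p)*5.066355] = 2.598517
  V(1,1) = exp(-r*dt) * [p*5.066355 + (1-p)*15.836829] = 9.927653
  V(0,0) = exp(-r*dt) * [p*2.598517 + (1-p)*9.927653] = 5.926377


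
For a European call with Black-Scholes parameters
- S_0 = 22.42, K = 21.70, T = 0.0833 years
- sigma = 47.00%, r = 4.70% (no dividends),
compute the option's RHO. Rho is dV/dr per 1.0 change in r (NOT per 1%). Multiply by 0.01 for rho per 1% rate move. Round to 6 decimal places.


Answer: Rho = 1.044156

Derivation:
d1 = 0.3373142871; d2 = 0.2016641120
phi(d1) = 0.3768797917; exp(-qT) = 1.0000000000; exp(-rT) = 0.9960925540
N(d2) = 0.5799103397
Rho = K*T*exp(-rT)*N(d2) = 21.7000 * 0.0833 * 0.9960925540 * 0.5799103397 = 1.044156


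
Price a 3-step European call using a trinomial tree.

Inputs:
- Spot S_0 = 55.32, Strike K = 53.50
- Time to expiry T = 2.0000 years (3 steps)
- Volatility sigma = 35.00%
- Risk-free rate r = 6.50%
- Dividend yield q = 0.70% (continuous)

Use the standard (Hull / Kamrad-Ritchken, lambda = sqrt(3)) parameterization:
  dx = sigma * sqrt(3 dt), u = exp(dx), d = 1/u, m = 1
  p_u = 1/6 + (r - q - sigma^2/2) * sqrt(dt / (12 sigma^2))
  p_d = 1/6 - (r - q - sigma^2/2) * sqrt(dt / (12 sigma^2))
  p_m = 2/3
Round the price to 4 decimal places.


dt = T/N = 0.666667; dx = sigma*sqrt(3*dt) = 0.494975
u = exp(dx) = 1.640457; d = 1/u = 0.609586
p_u = 0.164478, p_m = 0.666667, p_d = 0.168855
Discount per step: exp(-r*dt) = 0.957592
Stock lattice S(k, j) with j the centered position index:
  k=0: S(0,+0) = 55.3200
  k=1: S(1,-1) = 33.7223; S(1,+0) = 55.3200; S(1,+1) = 90.7501
  k=2: S(2,-2) = 20.5567; S(2,-1) = 33.7223; S(2,+0) = 55.3200; S(2,+1) = 90.7501; S(2,+2) = 148.8716
  k=3: S(3,-3) = 12.5311; S(3,-2) = 20.5567; S(3,-1) = 33.7223; S(3,+0) = 55.3200; S(3,+1) = 90.7501; S(3,+2) = 148.8716; S(3,+3) = 244.2174
Terminal payoffs V(N, j) = max(S_T - K, 0):
  V(3,-3) = 0.000000; V(3,-2) = 0.000000; V(3,-1) = 0.000000; V(3,+0) = 1.820000; V(3,+1) = 37.250071; V(3,+2) = 95.371572; V(3,+3) = 190.717384
Backward induction: V(k, j) = exp(-r*dt) * [p_u * V(k+1, j+1) + p_m * V(k+1, j) + p_d * V(k+1, j-1)]
  V(2,-2) = exp(-r*dt) * [p_u*0.000000 + p_m*0.000000 + p_d*0.000000] = 0.000000
  V(2,-1) = exp(-r*dt) * [p_u*1.820000 + p_m*0.000000 + p_d*0.000000] = 0.286655
  V(2,+0) = exp(-r*dt) * [p_u*37.250071 + p_m*1.820000 + p_d*0.000000] = 7.028871
  V(2,+1) = exp(-r*dt) * [p_u*95.371572 + p_m*37.250071 + p_d*1.820000] = 39.095828
  V(2,+2) = exp(-r*dt) * [p_u*190.717384 + p_m*95.371572 + p_d*37.250071] = 96.946375
  V(1,-1) = exp(-r*dt) * [p_u*7.028871 + p_m*0.286655 + p_d*0.000000] = 1.290066
  V(1,+0) = exp(-r*dt) * [p_u*39.095828 + p_m*7.028871 + p_d*0.286655] = 10.691249
  V(1,+1) = exp(-r*dt) * [p_u*96.946375 + p_m*39.095828 + p_d*7.028871] = 41.364431
  V(0,+0) = exp(-r*dt) * [p_u*41.364431 + p_m*10.691249 + p_d*1.290066] = 13.548849

Answer: Price = V(0,0) = 13.5488


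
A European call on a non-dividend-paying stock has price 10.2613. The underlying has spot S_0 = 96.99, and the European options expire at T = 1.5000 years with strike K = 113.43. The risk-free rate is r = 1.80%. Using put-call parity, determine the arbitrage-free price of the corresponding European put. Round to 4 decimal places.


Put-call parity: C - P = S_0 * exp(-qT) - K * exp(-rT).
S_0 * exp(-qT) = 96.9900 * 1.00000000 = 96.99000000
K * exp(-rT) = 113.4300 * 0.97336124 = 110.40836563
P = C - S*exp(-qT) + K*exp(-rT)
P = 10.2613 - 96.99000000 + 110.40836563 = 23.6797

Answer: Put price = 23.6797


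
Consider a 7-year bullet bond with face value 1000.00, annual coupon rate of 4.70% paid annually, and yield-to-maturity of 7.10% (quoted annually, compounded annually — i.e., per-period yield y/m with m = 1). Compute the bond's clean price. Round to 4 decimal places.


Coupon per period c = face * coupon_rate / m = 47.000000
Periods per year m = 1; per-period yield y/m = 0.071000
Number of cashflows N = 7
Cashflows (t years, CF_t, discount factor 1/(1+y/m)^(m*t), PV):
  t = 1.0000: CF_t = 47.000000, DF = 0.933707, PV = 43.884220
  t = 2.0000: CF_t = 47.000000, DF = 0.871808, PV = 40.974996
  t = 3.0000: CF_t = 47.000000, DF = 0.814013, PV = 38.258633
  t = 4.0000: CF_t = 47.000000, DF = 0.760050, PV = 35.722346
  t = 5.0000: CF_t = 47.000000, DF = 0.709664, PV = 33.354198
  t = 6.0000: CF_t = 47.000000, DF = 0.662618, PV = 31.143042
  t = 7.0000: CF_t = 1047.000000, DF = 0.618691, PV = 647.769336
Price P = sum_t PV_t = 871.106772

Answer: Price = 871.1068


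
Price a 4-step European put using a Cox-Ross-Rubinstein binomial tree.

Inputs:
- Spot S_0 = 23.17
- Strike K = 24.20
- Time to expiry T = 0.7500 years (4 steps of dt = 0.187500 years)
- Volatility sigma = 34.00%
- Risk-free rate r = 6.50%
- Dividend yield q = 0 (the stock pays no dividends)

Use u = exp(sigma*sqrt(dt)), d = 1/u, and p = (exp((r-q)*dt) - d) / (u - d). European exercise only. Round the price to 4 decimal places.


dt = T/N = 0.187500
u = exp(sigma*sqrt(dt)) = 1.158614; d = 1/u = 0.863100
p = (exp((r-q)*dt) - d) / (u - d) = 0.504754
Discount per step: exp(-r*dt) = 0.987886
Stock lattice S(k, i) with i counting down-moves:
  k=0: S(0,0) = 23.1700
  k=1: S(1,0) = 26.8451; S(1,1) = 19.9980
  k=2: S(2,0) = 31.1031; S(2,1) = 23.1700; S(2,2) = 17.2603
  k=3: S(3,0) = 36.0365; S(3,1) = 26.8451; S(3,2) = 19.9980; S(3,3) = 14.8974
  k=4: S(4,0) = 41.7523; S(4,1) = 31.1031; S(4,2) = 23.1700; S(4,3) = 17.2603; S(4,4) = 12.8579
Terminal payoffs V(N, i) = max(K - S_T, 0):
  V(4,0) = 0.000000; V(4,1) = 0.000000; V(4,2) = 1.030000; V(4,3) = 6.939689; V(4,4) = 11.342066
Backward induction: V(k, i) = exp(-r*dt) * [p * V(k+1, i) + (1-p) * V(k+1, i+1)].
  V(3,0) = exp(-r*dt) * [p*0.000000 + (1-p)*0.000000] = 0.000000
  V(3,1) = exp(-r*dt) * [p*0.000000 + (1-p)*1.030000] = 0.503924
  V(3,2) = exp(-r*dt) * [p*1.030000 + (1-p)*6.939689] = 3.908817
  V(3,3) = exp(-r*dt) * [p*6.939689 + (1-p)*11.342066] = 9.009472
  V(2,0) = exp(-r*dt) * [p*0.000000 + (1-p)*0.503924] = 0.246543
  V(2,1) = exp(-r*dt) * [p*0.503924 + (1-p)*3.908817] = 2.163652
  V(2,2) = exp(-r*dt) * [p*3.908817 + (1-p)*9.009472] = 6.356945
  V(1,0) = exp(-r*dt) * [p*0.246543 + (1-p)*2.163652] = 1.181495
  V(1,1) = exp(-r*dt) * [p*2.163652 + (1-p)*6.356945] = 4.188996
  V(0,0) = exp(-r*dt) * [p*1.181495 + (1-p)*4.188996] = 2.638592

Answer: Price = V(0,0) = 2.6386


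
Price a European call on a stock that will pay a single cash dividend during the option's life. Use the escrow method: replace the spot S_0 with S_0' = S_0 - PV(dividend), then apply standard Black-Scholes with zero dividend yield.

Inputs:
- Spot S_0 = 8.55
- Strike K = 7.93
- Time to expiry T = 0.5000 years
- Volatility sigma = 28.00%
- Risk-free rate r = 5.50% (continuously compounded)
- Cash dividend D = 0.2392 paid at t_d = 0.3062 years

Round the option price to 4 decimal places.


PV(D) = D * exp(-r * t_d) = 0.2392 * 0.98330002 = 0.23520536
S_0' = S_0 - PV(D) = 8.5500 - 0.23520536 = 8.31479464
d1 = (ln(S_0'/K) + (r + sigma^2/2)*T) / (sigma*sqrt(T)) = 0.47721313
d2 = d1 - sigma*sqrt(T) = 0.27922323
exp(-rT) = 0.97287468
N(d1) = 0.68339482; N(d2) = 0.60996324
C = S_0' * N(d1) - K * exp(-rT) * N(d2) = 8.31479464 * 0.68339482 - 7.9300 * 0.97287468 * 0.60996324 = 0.9765

Answer: Price = 0.9765


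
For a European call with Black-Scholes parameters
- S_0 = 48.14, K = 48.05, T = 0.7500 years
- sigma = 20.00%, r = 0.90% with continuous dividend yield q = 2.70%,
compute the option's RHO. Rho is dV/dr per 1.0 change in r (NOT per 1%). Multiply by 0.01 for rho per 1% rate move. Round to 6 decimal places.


d1 = 0.0194641920; d2 = -0.1537408888
phi(d1) = 0.3988667170; exp(-qT) = 0.9799536543; exp(-rT) = 0.9932727301
N(d2) = 0.4389070217
Rho = K*T*exp(-rT)*N(d2) = 48.0500 * 0.7500 * 0.9932727301 * 0.4389070217 = 15.710706

Answer: Rho = 15.710706


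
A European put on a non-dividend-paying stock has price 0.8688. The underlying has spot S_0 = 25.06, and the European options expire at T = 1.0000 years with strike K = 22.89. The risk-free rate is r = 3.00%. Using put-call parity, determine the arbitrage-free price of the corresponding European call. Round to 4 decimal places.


Put-call parity: C - P = S_0 * exp(-qT) - K * exp(-rT).
S_0 * exp(-qT) = 25.0600 * 1.00000000 = 25.06000000
K * exp(-rT) = 22.8900 * 0.97044553 = 22.21349826
C = P + S*exp(-qT) - K*exp(-rT)
C = 0.8688 + 25.06000000 - 22.21349826 = 3.7153

Answer: Call price = 3.7153


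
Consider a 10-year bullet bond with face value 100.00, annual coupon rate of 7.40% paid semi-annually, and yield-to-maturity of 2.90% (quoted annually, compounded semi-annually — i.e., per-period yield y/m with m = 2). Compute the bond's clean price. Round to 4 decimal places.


Answer: Price = 138.8205

Derivation:
Coupon per period c = face * coupon_rate / m = 3.700000
Periods per year m = 2; per-period yield y/m = 0.014500
Number of cashflows N = 20
Cashflows (t years, CF_t, discount factor 1/(1+y/m)^(m*t), PV):
  t = 0.5000: CF_t = 3.700000, DF = 0.985707, PV = 3.647117
  t = 1.0000: CF_t = 3.700000, DF = 0.971619, PV = 3.594989
  t = 1.5000: CF_t = 3.700000, DF = 0.957732, PV = 3.543607
  t = 2.0000: CF_t = 3.700000, DF = 0.944043, PV = 3.492959
  t = 2.5000: CF_t = 3.700000, DF = 0.930550, PV = 3.443035
  t = 3.0000: CF_t = 3.700000, DF = 0.917250, PV = 3.393825
  t = 3.5000: CF_t = 3.700000, DF = 0.904140, PV = 3.345318
  t = 4.0000: CF_t = 3.700000, DF = 0.891217, PV = 3.297504
  t = 4.5000: CF_t = 3.700000, DF = 0.878479, PV = 3.250373
  t = 5.0000: CF_t = 3.700000, DF = 0.865923, PV = 3.203917
  t = 5.5000: CF_t = 3.700000, DF = 0.853547, PV = 3.158124
  t = 6.0000: CF_t = 3.700000, DF = 0.841347, PV = 3.112986
  t = 6.5000: CF_t = 3.700000, DF = 0.829322, PV = 3.068492
  t = 7.0000: CF_t = 3.700000, DF = 0.817469, PV = 3.024635
  t = 7.5000: CF_t = 3.700000, DF = 0.805785, PV = 2.981405
  t = 8.0000: CF_t = 3.700000, DF = 0.794268, PV = 2.938792
  t = 8.5000: CF_t = 3.700000, DF = 0.782916, PV = 2.896789
  t = 9.0000: CF_t = 3.700000, DF = 0.771726, PV = 2.855386
  t = 9.5000: CF_t = 3.700000, DF = 0.760696, PV = 2.814574
  t = 10.0000: CF_t = 103.700000, DF = 0.749823, PV = 77.756684
Price P = sum_t PV_t = 138.820511


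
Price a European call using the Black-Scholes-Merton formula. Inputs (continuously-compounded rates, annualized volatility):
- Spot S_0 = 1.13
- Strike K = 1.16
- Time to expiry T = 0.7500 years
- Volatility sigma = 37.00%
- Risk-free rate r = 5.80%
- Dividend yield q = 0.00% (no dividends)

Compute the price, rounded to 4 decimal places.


d1 = (ln(S/K) + (r - q + 0.5*sigma^2) * T) / (sigma * sqrt(T)) = 0.21419735
d2 = d1 - sigma * sqrt(T) = -0.10623205
exp(-rT) = 0.95743255; exp(-qT) = 1.00000000
C = S_0 * exp(-qT) * N(d1) - K * exp(-rT) * N(d2)
N(d1) = 0.58480342; N(d2) = 0.45769912
C = 1.1300 * 1.00000000 * 0.58480342 - 1.1600 * 0.95743255 * 0.45769912 = 0.1525

Answer: Price = 0.1525


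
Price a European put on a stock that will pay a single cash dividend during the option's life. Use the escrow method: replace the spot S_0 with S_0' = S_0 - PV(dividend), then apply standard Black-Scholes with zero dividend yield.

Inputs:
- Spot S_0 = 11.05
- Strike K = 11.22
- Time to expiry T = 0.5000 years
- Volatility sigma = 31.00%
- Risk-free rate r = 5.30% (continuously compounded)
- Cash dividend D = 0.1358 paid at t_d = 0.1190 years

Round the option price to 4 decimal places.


PV(D) = D * exp(-r * t_d) = 0.1358 * 0.99371285 = 0.13494620
S_0' = S_0 - PV(D) = 11.0500 - 0.13494620 = 10.91505380
d1 = (ln(S_0'/K) + (r + sigma^2/2)*T) / (sigma*sqrt(T)) = 0.10478875
d2 = d1 - sigma*sqrt(T) = -0.11441435
exp(-rT) = 0.97384804
N(-d1) = 0.45827172; N(-d2) = 0.54554533
P = K * exp(-rT) * N(-d2) - S_0' * N(-d1) = 11.2200 * 0.97384804 * 0.54554533 - 10.91505380 * 0.45827172 = 0.9589

Answer: Price = 0.9589


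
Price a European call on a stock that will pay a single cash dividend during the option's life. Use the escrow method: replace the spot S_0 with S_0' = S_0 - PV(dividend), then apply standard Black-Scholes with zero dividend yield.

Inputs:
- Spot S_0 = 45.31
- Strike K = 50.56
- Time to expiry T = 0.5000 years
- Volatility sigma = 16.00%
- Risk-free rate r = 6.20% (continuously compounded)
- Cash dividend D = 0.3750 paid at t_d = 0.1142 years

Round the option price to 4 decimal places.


Answer: Price = 0.6745

Derivation:
PV(D) = D * exp(-r * t_d) = 0.3750 * 0.99294461 = 0.37235423
S_0' = S_0 - PV(D) = 45.3100 - 0.37235423 = 44.93764577
d1 = (ln(S_0'/K) + (r + sigma^2/2)*T) / (sigma*sqrt(T)) = -0.71139247
d2 = d1 - sigma*sqrt(T) = -0.82452956
exp(-rT) = 0.96947557
N(d1) = 0.23842053; N(d2) = 0.20481936
C = S_0' * N(d1) - K * exp(-rT) * N(d2) = 44.93764577 * 0.23842053 - 50.5600 * 0.96947557 * 0.20481936 = 0.6745


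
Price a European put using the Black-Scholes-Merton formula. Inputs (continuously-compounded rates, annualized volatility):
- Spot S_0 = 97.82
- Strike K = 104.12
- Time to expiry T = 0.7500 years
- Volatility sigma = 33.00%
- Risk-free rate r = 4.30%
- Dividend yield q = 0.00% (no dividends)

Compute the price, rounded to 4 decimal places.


d1 = (ln(S/K) + (r - q + 0.5*sigma^2) * T) / (sigma * sqrt(T)) = 0.03734398
d2 = d1 - sigma * sqrt(T) = -0.24844441
exp(-rT) = 0.96826449; exp(-qT) = 1.00000000
P = K * exp(-rT) * N(-d2) - S_0 * exp(-qT) * N(-d1)
N(-d1) = 0.48510537; N(-d2) = 0.59810471
P = 104.1200 * 0.96826449 * 0.59810471 - 97.8200 * 1.00000000 * 0.48510537 = 12.8453

Answer: Price = 12.8453


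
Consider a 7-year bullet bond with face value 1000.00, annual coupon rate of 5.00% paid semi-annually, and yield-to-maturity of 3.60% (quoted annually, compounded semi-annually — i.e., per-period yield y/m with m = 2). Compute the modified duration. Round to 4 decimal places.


Answer: Modified duration = 5.9336

Derivation:
Coupon per period c = face * coupon_rate / m = 25.000000
Periods per year m = 2; per-period yield y/m = 0.018000
Number of cashflows N = 14
Cashflows (t years, CF_t, discount factor 1/(1+y/m)^(m*t), PV):
  t = 0.5000: CF_t = 25.000000, DF = 0.982318, PV = 24.557957
  t = 1.0000: CF_t = 25.000000, DF = 0.964949, PV = 24.123730
  t = 1.5000: CF_t = 25.000000, DF = 0.947887, PV = 23.697180
  t = 2.0000: CF_t = 25.000000, DF = 0.931127, PV = 23.278173
  t = 2.5000: CF_t = 25.000000, DF = 0.914663, PV = 22.866575
  t = 3.0000: CF_t = 25.000000, DF = 0.898490, PV = 22.462254
  t = 3.5000: CF_t = 25.000000, DF = 0.882603, PV = 22.065083
  t = 4.0000: CF_t = 25.000000, DF = 0.866997, PV = 21.674934
  t = 4.5000: CF_t = 25.000000, DF = 0.851667, PV = 21.291684
  t = 5.0000: CF_t = 25.000000, DF = 0.836608, PV = 20.915210
  t = 5.5000: CF_t = 25.000000, DF = 0.821816, PV = 20.545393
  t = 6.0000: CF_t = 25.000000, DF = 0.807285, PV = 20.182115
  t = 6.5000: CF_t = 25.000000, DF = 0.793010, PV = 19.825260
  t = 7.0000: CF_t = 1025.000000, DF = 0.778989, PV = 798.463326
Price P = sum_t PV_t = 1085.948874
First compute Macaulay numerator sum_t t * PV_t:
  t * PV_t at t = 0.5000: 12.278978
  t * PV_t at t = 1.0000: 24.123730
  t * PV_t at t = 1.5000: 35.545771
  t * PV_t at t = 2.0000: 46.556347
  t * PV_t at t = 2.5000: 57.166437
  t * PV_t at t = 3.0000: 67.386763
  t * PV_t at t = 3.5000: 77.227790
  t * PV_t at t = 4.0000: 86.699736
  t * PV_t at t = 4.5000: 95.812577
  t * PV_t at t = 5.0000: 104.576050
  t * PV_t at t = 5.5000: 112.999661
  t * PV_t at t = 6.0000: 121.092689
  t * PV_t at t = 6.5000: 128.864191
  t * PV_t at t = 7.0000: 5589.243281
Macaulay duration D = 6559.574000 / 1085.948874 = 6.040408
Modified duration = D / (1 + y/m) = 6.040408 / (1 + 0.018000) = 5.933603


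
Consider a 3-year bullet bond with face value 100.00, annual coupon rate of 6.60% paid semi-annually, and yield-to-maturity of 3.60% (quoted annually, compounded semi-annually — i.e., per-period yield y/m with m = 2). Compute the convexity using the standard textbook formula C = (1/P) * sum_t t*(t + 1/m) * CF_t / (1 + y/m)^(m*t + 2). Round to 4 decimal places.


Coupon per period c = face * coupon_rate / m = 3.300000
Periods per year m = 2; per-period yield y/m = 0.018000
Number of cashflows N = 6
Cashflows (t years, CF_t, discount factor 1/(1+y/m)^(m*t), PV):
  t = 0.5000: CF_t = 3.300000, DF = 0.982318, PV = 3.241650
  t = 1.0000: CF_t = 3.300000, DF = 0.964949, PV = 3.184332
  t = 1.5000: CF_t = 3.300000, DF = 0.947887, PV = 3.128028
  t = 2.0000: CF_t = 3.300000, DF = 0.931127, PV = 3.072719
  t = 2.5000: CF_t = 3.300000, DF = 0.914663, PV = 3.018388
  t = 3.0000: CF_t = 103.300000, DF = 0.898490, PV = 92.814035
Price P = sum_t PV_t = 108.459152
Convexity numerator sum_t t*(t + 1/m) * CF_t / (1+y/m)^(m*t + 2):
  t = 0.5000: term = 1.564014
  t = 1.0000: term = 4.609078
  t = 1.5000: term = 9.055164
  t = 2.0000: term = 14.825088
  t = 2.5000: term = 21.844432
  t = 3.0000: term = 940.388689
Convexity = (1/P) * sum = 992.286464 / 108.459152 = 9.148942

Answer: Convexity = 9.1489


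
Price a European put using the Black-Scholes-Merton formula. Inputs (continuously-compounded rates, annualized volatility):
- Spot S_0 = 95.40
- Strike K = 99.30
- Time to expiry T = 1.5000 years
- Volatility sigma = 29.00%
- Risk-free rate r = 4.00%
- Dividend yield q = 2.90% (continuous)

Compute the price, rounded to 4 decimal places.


Answer: Price = 14.1455

Derivation:
d1 = (ln(S/K) + (r - q + 0.5*sigma^2) * T) / (sigma * sqrt(T)) = 0.11123501
d2 = d1 - sigma * sqrt(T) = -0.24394100
exp(-rT) = 0.94176453; exp(-qT) = 0.95743255
P = K * exp(-rT) * N(-d2) - S_0 * exp(-qT) * N(-d1)
N(-d1) = 0.45571499; N(-d2) = 0.59636174
P = 99.3000 * 0.94176453 * 0.59636174 - 95.4000 * 0.95743255 * 0.45571499 = 14.1455


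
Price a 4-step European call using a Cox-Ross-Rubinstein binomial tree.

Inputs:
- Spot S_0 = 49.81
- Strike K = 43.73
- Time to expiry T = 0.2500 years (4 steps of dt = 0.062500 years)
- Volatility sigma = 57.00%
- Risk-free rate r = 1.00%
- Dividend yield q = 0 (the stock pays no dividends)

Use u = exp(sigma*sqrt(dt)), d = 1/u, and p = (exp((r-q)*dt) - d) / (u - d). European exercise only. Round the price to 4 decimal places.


Answer: Price = V(0,0) = 9.2175

Derivation:
dt = T/N = 0.062500
u = exp(sigma*sqrt(dt)) = 1.153153; d = 1/u = 0.867188
p = (exp((r-q)*dt) - d) / (u - d) = 0.466621
Discount per step: exp(-r*dt) = 0.999375
Stock lattice S(k, i) with i counting down-moves:
  k=0: S(0,0) = 49.8100
  k=1: S(1,0) = 57.4386; S(1,1) = 43.1946
  k=2: S(2,0) = 66.2354; S(2,1) = 49.8100; S(2,2) = 37.4578
  k=3: S(3,0) = 76.3796; S(3,1) = 57.4386; S(3,2) = 43.1946; S(3,3) = 32.4830
  k=4: S(4,0) = 88.0774; S(4,1) = 66.2354; S(4,2) = 49.8100; S(4,3) = 37.4578; S(4,4) = 28.1688
Terminal payoffs V(N, i) = max(S_T - K, 0):
  V(4,0) = 44.347382; V(4,1) = 22.505447; V(4,2) = 6.080000; V(4,3) = 0.000000; V(4,4) = 0.000000
Backward induction: V(k, i) = exp(-r*dt) * [p * V(k+1, i) + (1-p) * V(k+1, i+1)].
  V(3,0) = exp(-r*dt) * [p*44.347382 + (1-p)*22.505447] = 32.676932
  V(3,1) = exp(-r*dt) * [p*22.505447 + (1-p)*6.080000] = 13.735878
  V(3,2) = exp(-r*dt) * [p*6.080000 + (1-p)*0.000000] = 2.835286
  V(3,3) = exp(-r*dt) * [p*0.000000 + (1-p)*0.000000] = 0.000000
  V(2,0) = exp(-r*dt) * [p*32.676932 + (1-p)*13.735878] = 22.560075
  V(2,1) = exp(-r*dt) * [p*13.735878 + (1-p)*2.835286] = 7.916786
  V(2,2) = exp(-r*dt) * [p*2.835286 + (1-p)*0.000000] = 1.322178
  V(1,0) = exp(-r*dt) * [p*22.560075 + (1-p)*7.916786] = 14.740443
  V(1,1) = exp(-r*dt) * [p*7.916786 + (1-p)*1.322178] = 4.396615
  V(0,0) = exp(-r*dt) * [p*14.740443 + (1-p)*4.396615] = 9.217504


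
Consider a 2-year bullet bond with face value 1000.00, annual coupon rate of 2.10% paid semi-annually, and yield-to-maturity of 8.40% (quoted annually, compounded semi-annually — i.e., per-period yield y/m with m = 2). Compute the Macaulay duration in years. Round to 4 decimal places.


Answer: Macaulay duration = 1.9668 years

Derivation:
Coupon per period c = face * coupon_rate / m = 10.500000
Periods per year m = 2; per-period yield y/m = 0.042000
Number of cashflows N = 4
Cashflows (t years, CF_t, discount factor 1/(1+y/m)^(m*t), PV):
  t = 0.5000: CF_t = 10.500000, DF = 0.959693, PV = 10.076775
  t = 1.0000: CF_t = 10.500000, DF = 0.921010, PV = 9.670610
  t = 1.5000: CF_t = 10.500000, DF = 0.883887, PV = 9.280816
  t = 2.0000: CF_t = 1010.500000, DF = 0.848260, PV = 857.166998
Price P = sum_t PV_t = 886.195199
Macaulay numerator sum_t t * PV_t:
  t * PV_t at t = 0.5000: 5.038388
  t * PV_t at t = 1.0000: 9.670610
  t * PV_t at t = 1.5000: 13.921223
  t * PV_t at t = 2.0000: 1714.333997
Macaulay duration D = (sum_t t * PV_t) / P = 1742.964218 / 886.195199 = 1.966795


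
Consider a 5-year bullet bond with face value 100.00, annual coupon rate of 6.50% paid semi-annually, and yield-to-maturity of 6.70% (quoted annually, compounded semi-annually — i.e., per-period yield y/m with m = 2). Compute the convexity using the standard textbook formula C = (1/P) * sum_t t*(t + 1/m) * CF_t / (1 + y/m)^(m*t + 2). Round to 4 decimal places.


Coupon per period c = face * coupon_rate / m = 3.250000
Periods per year m = 2; per-period yield y/m = 0.033500
Number of cashflows N = 10
Cashflows (t years, CF_t, discount factor 1/(1+y/m)^(m*t), PV):
  t = 0.5000: CF_t = 3.250000, DF = 0.967586, PV = 3.144654
  t = 1.0000: CF_t = 3.250000, DF = 0.936222, PV = 3.042723
  t = 1.5000: CF_t = 3.250000, DF = 0.905876, PV = 2.944096
  t = 2.0000: CF_t = 3.250000, DF = 0.876512, PV = 2.848665
  t = 2.5000: CF_t = 3.250000, DF = 0.848101, PV = 2.756328
  t = 3.0000: CF_t = 3.250000, DF = 0.820611, PV = 2.666984
  t = 3.5000: CF_t = 3.250000, DF = 0.794011, PV = 2.580536
  t = 4.0000: CF_t = 3.250000, DF = 0.768274, PV = 2.496891
  t = 4.5000: CF_t = 3.250000, DF = 0.743371, PV = 2.415956
  t = 5.0000: CF_t = 103.250000, DF = 0.719275, PV = 74.265182
Price P = sum_t PV_t = 99.162016
Convexity numerator sum_t t*(t + 1/m) * CF_t / (1+y/m)^(m*t + 2):
  t = 0.5000: term = 1.472048
  t = 1.0000: term = 4.272998
  t = 1.5000: term = 8.268985
  t = 2.0000: term = 13.334922
  t = 2.5000: term = 19.354023
  t = 3.0000: term = 26.217351
  t = 3.5000: term = 33.823385
  t = 4.0000: term = 42.077609
  t = 4.5000: term = 50.892125
  t = 5.0000: term = 1912.040040
Convexity = (1/P) * sum = 2111.753487 / 99.162016 = 21.295992

Answer: Convexity = 21.2960
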